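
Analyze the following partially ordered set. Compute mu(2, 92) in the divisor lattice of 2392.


In a divisor lattice, mu(a,b) = mu(b/a) where mu is the classical Mobius function.
b/a = 92/2 = 46
Prime factorization of 46: primes [2, 23]
46 is squarefree with 2 prime factor(s), so mu(46) = (-1)^2 = 1


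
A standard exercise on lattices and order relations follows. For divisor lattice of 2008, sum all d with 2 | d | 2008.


Interval [2,2008] in divisors of 2008: [2, 4, 8, 502, 1004, 2008]
Sum = 3528


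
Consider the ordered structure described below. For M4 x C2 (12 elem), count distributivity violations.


Distributive law: a ^ (b v c) = (a ^ b) v (a ^ c).
Check all 12^3 = 1728 ordered triples (a,b,c).
  e.g. a=(a1,0), b=(a2,0), c=(a3,0): lhs=(a1,0) != rhs=(0,0)
  e.g. a=(a1,0), b=(a2,0), c=(a3,1): lhs=(a1,0) != rhs=(0,0)
Total violating triples: 192


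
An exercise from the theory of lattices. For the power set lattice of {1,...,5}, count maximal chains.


A maximal chain goes from the minimum element to a maximal element via cover relations.
Counting all min-to-max paths in the cover graph.
Total maximal chains: 120


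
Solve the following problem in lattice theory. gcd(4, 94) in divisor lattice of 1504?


Meet=gcd.
gcd(4,94)=2


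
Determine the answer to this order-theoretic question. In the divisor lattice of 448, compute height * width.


Height = length of longest chain minus 1; width = size of largest antichain.
A maximum chain: 1 | 7 | 14 | 28 | 56 | 112 | 224 | 448  (height 7).
A maximum antichain: {2, 7}  (width 2).
Product = 7 * 2 = 14


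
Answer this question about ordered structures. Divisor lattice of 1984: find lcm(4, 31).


In a divisor lattice, join = lcm (least common multiple).
gcd(4,31) = 1
lcm(4,31) = 4*31/gcd = 124/1 = 124


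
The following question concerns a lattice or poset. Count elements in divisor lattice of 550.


Divisors of 550: [1, 2, 5, 10, 11, 22, 25, 50, 55, 110, 275, 550]
Count: 12


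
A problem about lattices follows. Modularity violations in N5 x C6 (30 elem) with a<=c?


Modular law: if a <= c then a v (b ^ c) = (a v b) ^ c.
Check all triples (a,b,c) with a <= c among 30 elements.
  e.g. a=(a,0), b=(c,0), c=(b,0): lhs=(a,0) != rhs=(b,0)
  e.g. a=(a,0), b=(c,1), c=(b,0): lhs=(a,0) != rhs=(b,0)
Total violating triples: 126


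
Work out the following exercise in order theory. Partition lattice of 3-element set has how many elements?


B(n) = number of set partitions of an n-element set.
B(n) satisfies the recurrence: B(n+1) = sum_k C(n,k)*B(k).
B(3) = 5


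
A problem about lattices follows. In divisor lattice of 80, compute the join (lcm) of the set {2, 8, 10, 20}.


In a divisor lattice, join = lcm (least common multiple).
Compute lcm iteratively: start with first element, then lcm(current, next).
Elements: [2, 8, 10, 20]
lcm(2,8) = 8
lcm(8,10) = 40
lcm(40,20) = 40
Final lcm = 40


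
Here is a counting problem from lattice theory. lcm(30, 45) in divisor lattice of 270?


Join=lcm.
gcd(30,45)=15
lcm=90


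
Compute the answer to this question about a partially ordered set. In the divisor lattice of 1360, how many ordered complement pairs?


Complement pair (a,b): a meet b = bottom, a join b = top.
Here: gcd(a,b)=1 and lcm(a,b)=1360, i.e. a*b=1360 with a,b coprime.
Pairs found: (1,1360), (5,272), (16,85), (17,80), ... (4 more)
Total ordered pairs: 8


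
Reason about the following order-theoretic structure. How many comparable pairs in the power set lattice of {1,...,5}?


A comparable pair {a,b} has a < b or b < a in the order.
Count unordered pairs where one element is strictly below the other.
Examples: {{},{1}}, {{},{2}}, {{},{3}}, {{},{4}}, ...
Total comparable pairs: 211


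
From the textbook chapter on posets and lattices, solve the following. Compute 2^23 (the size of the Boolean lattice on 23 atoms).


Power set = 2^n.
2^23 = 8388608


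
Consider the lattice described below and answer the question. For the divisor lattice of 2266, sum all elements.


sigma(n) = sum of divisors.
Divisors of 2266: [1, 2, 11, 22, 103, 206, 1133, 2266]
Sum = 3744


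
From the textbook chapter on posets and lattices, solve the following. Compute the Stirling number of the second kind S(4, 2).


S(n,k) = k*S(n-1,k) + S(n-1,k-1).
S(3,2) = 3, S(3,1) = 1
S(4,2) = 2*3 + 1 = 6 + 1
S(4,2) = 7


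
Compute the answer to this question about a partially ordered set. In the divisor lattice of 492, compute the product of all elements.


Divisors of 492: [1, 2, 3, 4, 6, 12, 41, 82, 123, 164, 246, 492]
Product = n^(d(n)/2) = 492^(12/2)
Product = 14183735261958144


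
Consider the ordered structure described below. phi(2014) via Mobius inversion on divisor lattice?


phi(n) = n * prod_{p|n} (1 - 1/p).
Prime divisors of 2014: [2, 19, 53]
phi(2014) = 2014 * (1 - 1/2) * (1 - 1/19) * (1 - 1/53)
phi(2014) = 936


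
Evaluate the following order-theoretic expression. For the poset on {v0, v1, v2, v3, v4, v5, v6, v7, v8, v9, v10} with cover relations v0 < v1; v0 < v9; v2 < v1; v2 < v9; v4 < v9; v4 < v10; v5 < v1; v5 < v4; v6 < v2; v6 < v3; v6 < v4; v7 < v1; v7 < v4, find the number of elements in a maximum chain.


A chain is a totally ordered subset; we count the number of elements in a maximum chain.
Compute, for each element x, the size of the longest chain ending at x:
  v0: 1
  v5: 1
  v6: 1
  v7: 1
  v8: 1
  v2: 2
  ...
A maximum chain: v6 < v2 < v1
Number of elements in the longest chain: 3


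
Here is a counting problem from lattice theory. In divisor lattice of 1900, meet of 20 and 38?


In a divisor lattice, meet = gcd (greatest common divisor).
By Euclidean algorithm or factoring: gcd(20,38) = 2


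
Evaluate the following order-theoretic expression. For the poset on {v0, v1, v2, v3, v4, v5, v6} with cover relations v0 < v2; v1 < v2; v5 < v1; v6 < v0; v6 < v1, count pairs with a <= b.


The order relation is {(a,b) : a <= b}, reflexive so it includes (a,a).
Examples: (v0,v0), (v0,v2), (v1,v1), (v1,v2), (v2,v2), ...
Total ordered pairs: 14


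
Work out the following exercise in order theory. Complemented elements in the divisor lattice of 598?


An element a is complemented if some b has a meet b = bottom, a join b = top.
a is complemented iff gcd(a, n/a)=1, i.e. a is a unitary divisor of 598.
Complemented elements: 1, 2, 13, 23, 26, 46, ... (2 more)
Count: 8


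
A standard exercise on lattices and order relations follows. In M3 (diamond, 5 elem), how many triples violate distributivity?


Distributive law: a ^ (b v c) = (a ^ b) v (a ^ c).
Check all 5^3 = 125 ordered triples (a,b,c).
  e.g. a=a1, b=a2, c=a3: lhs=a1 != rhs=0
  e.g. a=a1, b=a3, c=a2: lhs=a1 != rhs=0
Total violating triples: 6


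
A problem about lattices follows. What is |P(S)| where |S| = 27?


Power set = 2^n.
2^27 = 134217728


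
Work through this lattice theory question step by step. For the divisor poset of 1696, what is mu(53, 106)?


In a divisor lattice, mu(a,b) = mu(b/a) where mu is the classical Mobius function.
b/a = 106/53 = 2
Prime factorization of 2: primes [2]
2 is squarefree with 1 prime factor(s), so mu(2) = (-1)^1 = -1


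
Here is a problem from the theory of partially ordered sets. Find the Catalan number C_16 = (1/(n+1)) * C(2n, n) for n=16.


C(n) = C(2n, n) / (n+1).
C(32, 16) = 601080390
C(16) = 601080390 / 17 = 35357670


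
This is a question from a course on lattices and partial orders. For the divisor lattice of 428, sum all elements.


sigma(n) = sum of divisors.
Divisors of 428: [1, 2, 4, 107, 214, 428]
Sum = 756


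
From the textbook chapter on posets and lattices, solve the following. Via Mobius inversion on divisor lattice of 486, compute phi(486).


phi(n) = n * prod_{p|n} (1 - 1/p).
Prime divisors of 486: [2, 3]
phi(486) = 486 * (1 - 1/2) * (1 - 1/3)
phi(486) = 162


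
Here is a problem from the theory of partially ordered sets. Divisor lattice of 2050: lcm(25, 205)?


Join=lcm.
gcd(25,205)=5
lcm=1025


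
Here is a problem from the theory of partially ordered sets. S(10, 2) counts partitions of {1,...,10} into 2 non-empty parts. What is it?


S(n,k) = k*S(n-1,k) + S(n-1,k-1).
S(9,2) = 255, S(9,1) = 1
S(10,2) = 2*255 + 1 = 510 + 1
S(10,2) = 511


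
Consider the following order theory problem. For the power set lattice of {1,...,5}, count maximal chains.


A maximal chain goes from the minimum element to a maximal element via cover relations.
Counting all min-to-max paths in the cover graph.
Total maximal chains: 120


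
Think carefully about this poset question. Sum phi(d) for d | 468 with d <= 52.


Divisors of 468 up to 52: [1, 2, 3, 4, 6, 9, 12, 13, 18, 26, 36, 39, 52]
phi values: [1, 1, 2, 2, 2, 6, 4, 12, 6, 12, 12, 24, 24]
Sum = 108


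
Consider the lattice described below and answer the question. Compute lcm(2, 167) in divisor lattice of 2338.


In a divisor lattice, join = lcm (least common multiple).
gcd(2,167) = 1
lcm(2,167) = 2*167/gcd = 334/1 = 334


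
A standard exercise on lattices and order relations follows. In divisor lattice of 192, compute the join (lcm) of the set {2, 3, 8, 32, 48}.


In a divisor lattice, join = lcm (least common multiple).
Compute lcm iteratively: start with first element, then lcm(current, next).
Elements: [2, 3, 8, 32, 48]
lcm(2,3) = 6
lcm(6,8) = 24
lcm(24,32) = 96
lcm(96,48) = 96
Final lcm = 96


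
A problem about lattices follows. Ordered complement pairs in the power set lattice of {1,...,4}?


Complement pair (a,b): a meet b = bottom, a join b = top.
Here: A intersect B = {} and A union B = {1,...,4}.
Pairs found: ({},{1,2,3,4}), ({1},{2,3,4}), ({2},{1,3,4}), ({3},{1,2,4}), ... (12 more)
Total ordered pairs: 16


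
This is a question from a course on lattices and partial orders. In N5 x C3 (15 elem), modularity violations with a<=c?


Modular law: if a <= c then a v (b ^ c) = (a v b) ^ c.
Check all triples (a,b,c) with a <= c among 15 elements.
  e.g. a=(a,0), b=(c,0), c=(b,0): lhs=(a,0) != rhs=(b,0)
  e.g. a=(a,0), b=(c,1), c=(b,0): lhs=(a,0) != rhs=(b,0)
Total violating triples: 18


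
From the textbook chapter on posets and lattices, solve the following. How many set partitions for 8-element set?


B(n) = number of set partitions of an n-element set.
B(n) satisfies the recurrence: B(n+1) = sum_k C(n,k)*B(k).
B(8) = 4140


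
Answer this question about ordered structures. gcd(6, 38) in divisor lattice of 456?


Meet=gcd.
gcd(6,38)=2


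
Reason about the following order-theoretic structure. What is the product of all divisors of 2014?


Divisors of 2014: [1, 2, 19, 38, 53, 106, 1007, 2014]
Product = n^(d(n)/2) = 2014^(8/2)
Product = 16452725990416


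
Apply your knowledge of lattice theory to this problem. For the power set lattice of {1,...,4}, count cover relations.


A cover relation a -< b holds when a < b with no c strictly between.
Cover relations:
  {} -< {1}
  {} -< {2}
  {} -< {3}
  {} -< {4}
  {1} -< {1,2}
  {1} -< {1,3}
  {1} -< {1,4}
  {2} -< {1,2}
  ...24 more
Total: 32


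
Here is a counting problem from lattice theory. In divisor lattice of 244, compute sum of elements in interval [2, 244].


Interval [2,244] in divisors of 244: [2, 4, 122, 244]
Sum = 372


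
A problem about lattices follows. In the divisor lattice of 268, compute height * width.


Height = length of longest chain minus 1; width = size of largest antichain.
A maximum chain: 1 | 67 | 134 | 268  (height 3).
A maximum antichain: {2, 67}  (width 2).
Product = 3 * 2 = 6


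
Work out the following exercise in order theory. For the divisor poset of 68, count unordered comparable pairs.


A comparable pair {a,b} has a < b or b < a in the order.
Count unordered pairs where one element is strictly below the other.
Examples: {1,2}, {1,4}, {1,17}, {1,34}, ...
Total comparable pairs: 12


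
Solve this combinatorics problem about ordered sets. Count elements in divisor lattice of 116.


Divisors of 116: [1, 2, 4, 29, 58, 116]
Count: 6


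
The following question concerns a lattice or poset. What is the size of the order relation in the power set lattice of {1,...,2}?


The order relation is {(a,b) : a <= b}, reflexive so it includes (a,a).
Examples: ({},{}), ({},{1,2}), ({},{1}), ({},{2}), ({1,2},{1,2}), ...
Total ordered pairs: 9


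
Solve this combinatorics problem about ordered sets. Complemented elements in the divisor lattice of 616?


An element a is complemented if some b has a meet b = bottom, a join b = top.
a is complemented iff gcd(a, n/a)=1, i.e. a is a unitary divisor of 616.
Complemented elements: 1, 7, 8, 11, 56, 77, ... (2 more)
Count: 8


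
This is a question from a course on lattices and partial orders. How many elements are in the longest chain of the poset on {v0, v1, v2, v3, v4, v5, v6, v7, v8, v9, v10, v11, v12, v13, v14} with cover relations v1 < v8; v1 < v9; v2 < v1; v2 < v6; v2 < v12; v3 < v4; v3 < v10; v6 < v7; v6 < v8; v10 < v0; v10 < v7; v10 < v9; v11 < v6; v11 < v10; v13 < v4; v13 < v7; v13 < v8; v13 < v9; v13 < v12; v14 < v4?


A chain is a totally ordered subset; we count the number of elements in a maximum chain.
Compute, for each element x, the size of the longest chain ending at x:
  v2: 1
  v3: 1
  v5: 1
  v11: 1
  v13: 1
  v14: 1
  ...
A maximum chain: v3 < v10 < v0
Number of elements in the longest chain: 3


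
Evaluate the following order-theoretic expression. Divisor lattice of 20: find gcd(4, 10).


In a divisor lattice, meet = gcd (greatest common divisor).
By Euclidean algorithm or factoring: gcd(4,10) = 2


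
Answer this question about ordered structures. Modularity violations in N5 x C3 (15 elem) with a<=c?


Modular law: if a <= c then a v (b ^ c) = (a v b) ^ c.
Check all triples (a,b,c) with a <= c among 15 elements.
  e.g. a=(a,0), b=(c,0), c=(b,0): lhs=(a,0) != rhs=(b,0)
  e.g. a=(a,0), b=(c,1), c=(b,0): lhs=(a,0) != rhs=(b,0)
Total violating triples: 18


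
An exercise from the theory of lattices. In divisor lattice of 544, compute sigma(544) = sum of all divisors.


sigma(n) = sum of divisors.
Divisors of 544: [1, 2, 4, 8, 16, 17, 32, 34, 68, 136, 272, 544]
Sum = 1134


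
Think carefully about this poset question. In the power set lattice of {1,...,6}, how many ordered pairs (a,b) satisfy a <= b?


The order relation is {(a,b) : a <= b}, reflexive so it includes (a,a).
Examples: ({},{}), ({},{1,2}), ({},{1,2,3}), ({},{1,2,3,4}), ({},{1,2,3,4,5}), ...
Total ordered pairs: 729


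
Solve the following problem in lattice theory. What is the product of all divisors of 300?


Divisors of 300: [1, 2, 3, 4, 5, 6, 10, 12, 15, 20, 25, 30, 50, 60, 75, 100, 150, 300]
Product = n^(d(n)/2) = 300^(18/2)
Product = 19683000000000000000000


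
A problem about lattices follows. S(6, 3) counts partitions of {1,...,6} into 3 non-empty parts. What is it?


S(n,k) = k*S(n-1,k) + S(n-1,k-1).
S(5,3) = 25, S(5,2) = 15
S(6,3) = 3*25 + 15 = 75 + 15
S(6,3) = 90


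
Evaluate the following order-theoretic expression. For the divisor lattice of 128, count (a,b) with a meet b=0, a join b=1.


Complement pair (a,b): a meet b = bottom, a join b = top.
Here: gcd(a,b)=1 and lcm(a,b)=128, i.e. a*b=128 with a,b coprime.
Pairs found: (1,128), (128,1)
Total ordered pairs: 2


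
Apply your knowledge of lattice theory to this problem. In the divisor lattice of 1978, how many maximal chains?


A maximal chain goes from the minimum element to a maximal element via cover relations.
Counting all min-to-max paths in the cover graph.
Total maximal chains: 6


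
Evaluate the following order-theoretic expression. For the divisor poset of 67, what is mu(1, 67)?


In a divisor lattice, mu(a,b) = mu(b/a) where mu is the classical Mobius function.
b/a = 67/1 = 67
Prime factorization of 67: primes [67]
67 is squarefree with 1 prime factor(s), so mu(67) = (-1)^1 = -1


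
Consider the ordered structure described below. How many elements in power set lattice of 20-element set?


Power set = 2^n.
2^20 = 1048576


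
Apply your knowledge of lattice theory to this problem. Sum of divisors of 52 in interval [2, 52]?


Interval [2,52] in divisors of 52: [2, 4, 26, 52]
Sum = 84


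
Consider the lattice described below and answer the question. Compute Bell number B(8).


B(n) = number of set partitions of an n-element set.
B(n) satisfies the recurrence: B(n+1) = sum_k C(n,k)*B(k).
B(8) = 4140


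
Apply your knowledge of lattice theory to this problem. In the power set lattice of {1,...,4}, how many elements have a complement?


An element a is complemented if some b has a meet b = bottom, a join b = top.
every subset A has complement S\A, so all elements are complemented.
Complemented elements: {}, {1}, {2}, {3}, {4}, {1,2}, ... (10 more)
Count: 16


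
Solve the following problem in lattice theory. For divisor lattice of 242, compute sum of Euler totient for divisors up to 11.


Divisors of 242 up to 11: [1, 2, 11]
phi values: [1, 1, 10]
Sum = 12


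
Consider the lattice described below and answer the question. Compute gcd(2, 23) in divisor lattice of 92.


In a divisor lattice, meet = gcd (greatest common divisor).
By Euclidean algorithm or factoring: gcd(2,23) = 1


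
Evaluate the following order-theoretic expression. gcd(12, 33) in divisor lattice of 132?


Meet=gcd.
gcd(12,33)=3


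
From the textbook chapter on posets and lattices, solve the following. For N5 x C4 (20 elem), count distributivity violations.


Distributive law: a ^ (b v c) = (a ^ b) v (a ^ c).
Check all 20^3 = 8000 ordered triples (a,b,c).
  e.g. a=(b,0), b=(a,0), c=(c,0): lhs=(b,0) != rhs=(a,0)
  e.g. a=(b,0), b=(a,0), c=(c,1): lhs=(b,0) != rhs=(a,0)
Total violating triples: 128


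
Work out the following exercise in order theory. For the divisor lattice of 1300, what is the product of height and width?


Height = length of longest chain minus 1; width = size of largest antichain.
A maximum chain: 1 | 13 | 65 | 325 | 650 | 1300  (height 5).
A maximum antichain: {4, 10, 25, 26, 65}  (width 5).
Product = 5 * 5 = 25


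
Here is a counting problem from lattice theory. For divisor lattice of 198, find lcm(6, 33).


In a divisor lattice, join = lcm (least common multiple).
Compute lcm iteratively: start with first element, then lcm(current, next).
Elements: [6, 33]
lcm(6,33) = 66
Final lcm = 66


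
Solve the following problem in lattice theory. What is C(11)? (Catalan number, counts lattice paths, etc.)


C(n) = C(2n, n) / (n+1).
C(22, 11) = 705432
C(11) = 705432 / 12 = 58786


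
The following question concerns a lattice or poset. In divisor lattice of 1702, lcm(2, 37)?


Join=lcm.
gcd(2,37)=1
lcm=74


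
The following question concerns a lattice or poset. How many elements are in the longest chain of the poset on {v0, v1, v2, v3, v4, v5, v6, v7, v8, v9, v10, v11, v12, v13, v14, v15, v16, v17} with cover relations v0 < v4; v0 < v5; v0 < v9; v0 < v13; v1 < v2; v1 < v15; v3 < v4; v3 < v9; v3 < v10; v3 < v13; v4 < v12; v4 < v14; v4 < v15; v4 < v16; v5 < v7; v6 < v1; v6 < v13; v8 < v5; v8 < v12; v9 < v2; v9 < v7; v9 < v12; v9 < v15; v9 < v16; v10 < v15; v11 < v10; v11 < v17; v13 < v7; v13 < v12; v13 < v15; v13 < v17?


A chain is a totally ordered subset; we count the number of elements in a maximum chain.
Compute, for each element x, the size of the longest chain ending at x:
  v0: 1
  v3: 1
  v6: 1
  v8: 1
  v11: 1
  v1: 2
  ...
A maximum chain: v6 < v1 < v2
Number of elements in the longest chain: 3


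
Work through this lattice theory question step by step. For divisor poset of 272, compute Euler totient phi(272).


phi(n) = n * prod_{p|n} (1 - 1/p).
Prime divisors of 272: [2, 17]
phi(272) = 272 * (1 - 1/2) * (1 - 1/17)
phi(272) = 128


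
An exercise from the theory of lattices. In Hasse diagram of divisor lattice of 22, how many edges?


A cover relation a -< b holds when a < b with no c strictly between.
Cover relations:
  1 -< 2
  1 -< 11
  2 -< 22
  11 -< 22
Total: 4


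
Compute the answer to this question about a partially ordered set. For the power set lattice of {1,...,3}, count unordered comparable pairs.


A comparable pair {a,b} has a < b or b < a in the order.
Count unordered pairs where one element is strictly below the other.
Examples: {{},{1}}, {{},{2}}, {{},{3}}, {{},{1,2}}, ...
Total comparable pairs: 19


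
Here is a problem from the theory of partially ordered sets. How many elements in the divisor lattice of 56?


Divisors of 56: [1, 2, 4, 7, 8, 14, 28, 56]
Count: 8


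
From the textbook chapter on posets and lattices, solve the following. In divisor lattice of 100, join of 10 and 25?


In a divisor lattice, join = lcm (least common multiple).
gcd(10,25) = 5
lcm(10,25) = 10*25/gcd = 250/5 = 50


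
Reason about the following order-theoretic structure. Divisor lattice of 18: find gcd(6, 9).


In a divisor lattice, meet = gcd (greatest common divisor).
By Euclidean algorithm or factoring: gcd(6,9) = 3


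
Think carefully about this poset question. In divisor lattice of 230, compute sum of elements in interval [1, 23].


Interval [1,23] in divisors of 230: [1, 23]
Sum = 24


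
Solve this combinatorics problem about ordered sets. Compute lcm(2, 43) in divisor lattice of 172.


In a divisor lattice, join = lcm (least common multiple).
gcd(2,43) = 1
lcm(2,43) = 2*43/gcd = 86/1 = 86


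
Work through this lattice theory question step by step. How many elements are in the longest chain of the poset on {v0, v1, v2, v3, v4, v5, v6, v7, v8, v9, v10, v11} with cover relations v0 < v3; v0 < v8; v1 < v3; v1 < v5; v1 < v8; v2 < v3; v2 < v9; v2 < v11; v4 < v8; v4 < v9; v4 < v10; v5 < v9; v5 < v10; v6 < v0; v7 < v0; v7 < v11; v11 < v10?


A chain is a totally ordered subset; we count the number of elements in a maximum chain.
Compute, for each element x, the size of the longest chain ending at x:
  v1: 1
  v2: 1
  v4: 1
  v6: 1
  v7: 1
  v5: 2
  ...
A maximum chain: v6 < v0 < v3
Number of elements in the longest chain: 3


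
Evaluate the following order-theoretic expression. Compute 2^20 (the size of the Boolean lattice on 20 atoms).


Power set = 2^n.
2^20 = 1048576


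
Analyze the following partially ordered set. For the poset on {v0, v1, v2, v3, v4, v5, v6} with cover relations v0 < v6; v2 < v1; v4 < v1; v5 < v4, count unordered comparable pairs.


A comparable pair {a,b} has a < b or b < a in the order.
Count unordered pairs where one element is strictly below the other.
Examples: {v0,v6}, {v1,v2}, {v1,v4}, {v1,v5}, ...
Total comparable pairs: 5


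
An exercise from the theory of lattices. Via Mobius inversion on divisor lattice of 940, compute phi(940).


phi(n) = n * prod_{p|n} (1 - 1/p).
Prime divisors of 940: [2, 5, 47]
phi(940) = 940 * (1 - 1/2) * (1 - 1/5) * (1 - 1/47)
phi(940) = 368


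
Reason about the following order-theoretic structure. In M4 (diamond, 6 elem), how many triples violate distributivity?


Distributive law: a ^ (b v c) = (a ^ b) v (a ^ c).
Check all 6^3 = 216 ordered triples (a,b,c).
  e.g. a=a1, b=a2, c=a3: lhs=a1 != rhs=0
  e.g. a=a1, b=a2, c=a4: lhs=a1 != rhs=0
Total violating triples: 24


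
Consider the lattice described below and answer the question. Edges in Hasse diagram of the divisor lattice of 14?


A cover relation a -< b holds when a < b with no c strictly between.
Cover relations:
  1 -< 2
  1 -< 7
  2 -< 14
  7 -< 14
Total: 4


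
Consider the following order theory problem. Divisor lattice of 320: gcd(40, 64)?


Meet=gcd.
gcd(40,64)=8


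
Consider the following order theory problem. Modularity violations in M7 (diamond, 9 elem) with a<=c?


Modular law: if a <= c then a v (b ^ c) = (a v b) ^ c.
Check all triples (a,b,c) with a <= c among 9 elements.
This lattice is modular (diamonds M_m and their chain-products are modular).
Total violating triples: 0


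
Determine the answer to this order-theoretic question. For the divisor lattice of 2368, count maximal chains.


A maximal chain goes from the minimum element to a maximal element via cover relations.
Counting all min-to-max paths in the cover graph.
Total maximal chains: 7


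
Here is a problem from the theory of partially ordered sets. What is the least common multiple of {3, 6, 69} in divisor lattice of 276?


In a divisor lattice, join = lcm (least common multiple).
Compute lcm iteratively: start with first element, then lcm(current, next).
Elements: [3, 6, 69]
lcm(3,6) = 6
lcm(6,69) = 138
Final lcm = 138


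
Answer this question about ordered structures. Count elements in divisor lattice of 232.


Divisors of 232: [1, 2, 4, 8, 29, 58, 116, 232]
Count: 8


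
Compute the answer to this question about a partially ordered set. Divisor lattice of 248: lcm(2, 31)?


Join=lcm.
gcd(2,31)=1
lcm=62


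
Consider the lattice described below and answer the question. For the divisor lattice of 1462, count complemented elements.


An element a is complemented if some b has a meet b = bottom, a join b = top.
a is complemented iff gcd(a, n/a)=1, i.e. a is a unitary divisor of 1462.
Complemented elements: 1, 2, 17, 34, 43, 86, ... (2 more)
Count: 8


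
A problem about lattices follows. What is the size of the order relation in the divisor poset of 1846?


The order relation is {(a,b) : a <= b}, reflexive so it includes (a,a).
Examples: (1,1), (1,13), (1,142), (1,1846), (1,2), ...
Total ordered pairs: 27


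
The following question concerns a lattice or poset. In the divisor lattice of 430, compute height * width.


Height = length of longest chain minus 1; width = size of largest antichain.
A maximum chain: 1 | 43 | 215 | 430  (height 3).
A maximum antichain: {2, 5, 43}  (width 3).
Product = 3 * 3 = 9


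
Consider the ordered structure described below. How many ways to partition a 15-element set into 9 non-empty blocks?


S(n,k) = k*S(n-1,k) + S(n-1,k-1).
S(14,9) = 5135130, S(14,8) = 20912320
S(15,9) = 9*5135130 + 20912320 = 46216170 + 20912320
S(15,9) = 67128490


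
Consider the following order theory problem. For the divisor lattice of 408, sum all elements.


sigma(n) = sum of divisors.
Divisors of 408: [1, 2, 3, 4, 6, 8, 12, 17, 24, 34, 51, 68, 102, 136, 204, 408]
Sum = 1080


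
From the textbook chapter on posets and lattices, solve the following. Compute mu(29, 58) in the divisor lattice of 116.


In a divisor lattice, mu(a,b) = mu(b/a) where mu is the classical Mobius function.
b/a = 58/29 = 2
Prime factorization of 2: primes [2]
2 is squarefree with 1 prime factor(s), so mu(2) = (-1)^1 = -1


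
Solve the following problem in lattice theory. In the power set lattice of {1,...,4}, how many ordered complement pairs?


Complement pair (a,b): a meet b = bottom, a join b = top.
Here: A intersect B = {} and A union B = {1,...,4}.
Pairs found: ({},{1,2,3,4}), ({1},{2,3,4}), ({2},{1,3,4}), ({3},{1,2,4}), ... (12 more)
Total ordered pairs: 16


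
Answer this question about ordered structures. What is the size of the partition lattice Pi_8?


B(n) = number of set partitions of an n-element set.
B(n) satisfies the recurrence: B(n+1) = sum_k C(n,k)*B(k).
B(8) = 4140


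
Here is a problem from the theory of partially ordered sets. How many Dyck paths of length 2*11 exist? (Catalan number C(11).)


C(n) = C(2n, n) / (n+1).
C(22, 11) = 705432
C(11) = 705432 / 12 = 58786


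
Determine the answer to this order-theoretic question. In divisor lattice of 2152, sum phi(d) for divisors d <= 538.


Divisors of 2152 up to 538: [1, 2, 4, 8, 269, 538]
phi values: [1, 1, 2, 4, 268, 268]
Sum = 544


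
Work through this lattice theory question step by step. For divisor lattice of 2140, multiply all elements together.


Divisors of 2140: [1, 2, 4, 5, 10, 20, 107, 214, 428, 535, 1070, 2140]
Product = n^(d(n)/2) = 2140^(12/2)
Product = 96046742518336000000


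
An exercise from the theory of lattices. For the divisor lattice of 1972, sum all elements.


sigma(n) = sum of divisors.
Divisors of 1972: [1, 2, 4, 17, 29, 34, 58, 68, 116, 493, 986, 1972]
Sum = 3780


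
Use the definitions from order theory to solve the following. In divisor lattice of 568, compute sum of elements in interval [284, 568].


Interval [284,568] in divisors of 568: [284, 568]
Sum = 852


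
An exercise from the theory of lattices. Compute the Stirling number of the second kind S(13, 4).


S(n,k) = k*S(n-1,k) + S(n-1,k-1).
S(12,4) = 611501, S(12,3) = 86526
S(13,4) = 4*611501 + 86526 = 2446004 + 86526
S(13,4) = 2532530


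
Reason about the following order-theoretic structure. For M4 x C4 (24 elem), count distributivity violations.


Distributive law: a ^ (b v c) = (a ^ b) v (a ^ c).
Check all 24^3 = 13824 ordered triples (a,b,c).
  e.g. a=(a1,0), b=(a2,0), c=(a3,0): lhs=(a1,0) != rhs=(0,0)
  e.g. a=(a1,0), b=(a2,0), c=(a3,1): lhs=(a1,0) != rhs=(0,0)
Total violating triples: 1536


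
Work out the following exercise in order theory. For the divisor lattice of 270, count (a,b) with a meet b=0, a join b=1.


Complement pair (a,b): a meet b = bottom, a join b = top.
Here: gcd(a,b)=1 and lcm(a,b)=270, i.e. a*b=270 with a,b coprime.
Pairs found: (1,270), (2,135), (5,54), (10,27), ... (4 more)
Total ordered pairs: 8


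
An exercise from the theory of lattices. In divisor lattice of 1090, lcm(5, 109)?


Join=lcm.
gcd(5,109)=1
lcm=545


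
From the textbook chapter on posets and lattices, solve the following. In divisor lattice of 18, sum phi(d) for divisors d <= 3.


Divisors of 18 up to 3: [1, 2, 3]
phi values: [1, 1, 2]
Sum = 4


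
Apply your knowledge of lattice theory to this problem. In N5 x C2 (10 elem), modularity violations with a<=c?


Modular law: if a <= c then a v (b ^ c) = (a v b) ^ c.
Check all triples (a,b,c) with a <= c among 10 elements.
  e.g. a=(a,0), b=(c,0), c=(b,0): lhs=(a,0) != rhs=(b,0)
  e.g. a=(a,0), b=(c,1), c=(b,0): lhs=(a,0) != rhs=(b,0)
Total violating triples: 6


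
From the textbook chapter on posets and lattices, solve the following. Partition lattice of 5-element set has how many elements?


B(n) = number of set partitions of an n-element set.
B(n) satisfies the recurrence: B(n+1) = sum_k C(n,k)*B(k).
B(5) = 52


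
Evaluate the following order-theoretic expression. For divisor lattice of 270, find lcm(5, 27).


In a divisor lattice, join = lcm (least common multiple).
Compute lcm iteratively: start with first element, then lcm(current, next).
Elements: [5, 27]
lcm(5,27) = 135
Final lcm = 135


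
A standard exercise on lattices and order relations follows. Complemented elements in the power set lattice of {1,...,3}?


An element a is complemented if some b has a meet b = bottom, a join b = top.
every subset A has complement S\A, so all elements are complemented.
Complemented elements: {}, {1}, {2}, {3}, {1,2}, {1,3}, ... (2 more)
Count: 8


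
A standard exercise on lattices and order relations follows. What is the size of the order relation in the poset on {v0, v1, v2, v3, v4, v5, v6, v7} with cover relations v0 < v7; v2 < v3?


The order relation is {(a,b) : a <= b}, reflexive so it includes (a,a).
Examples: (v0,v0), (v0,v7), (v1,v1), (v2,v2), (v2,v3), ...
Total ordered pairs: 10


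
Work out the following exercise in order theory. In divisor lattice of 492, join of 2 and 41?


In a divisor lattice, join = lcm (least common multiple).
gcd(2,41) = 1
lcm(2,41) = 2*41/gcd = 82/1 = 82


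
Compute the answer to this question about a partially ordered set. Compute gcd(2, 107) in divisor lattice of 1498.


In a divisor lattice, meet = gcd (greatest common divisor).
By Euclidean algorithm or factoring: gcd(2,107) = 1


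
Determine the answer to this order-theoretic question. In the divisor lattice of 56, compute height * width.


Height = length of longest chain minus 1; width = size of largest antichain.
A maximum chain: 1 | 7 | 14 | 28 | 56  (height 4).
A maximum antichain: {2, 7}  (width 2).
Product = 4 * 2 = 8


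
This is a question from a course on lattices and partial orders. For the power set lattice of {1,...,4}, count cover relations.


A cover relation a -< b holds when a < b with no c strictly between.
Cover relations:
  {} -< {1}
  {} -< {2}
  {} -< {3}
  {} -< {4}
  {1} -< {1,2}
  {1} -< {1,3}
  {1} -< {1,4}
  {2} -< {1,2}
  ...24 more
Total: 32


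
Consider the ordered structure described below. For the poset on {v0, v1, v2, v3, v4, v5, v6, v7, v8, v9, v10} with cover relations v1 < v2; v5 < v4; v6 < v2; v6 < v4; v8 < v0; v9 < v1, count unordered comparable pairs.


A comparable pair {a,b} has a < b or b < a in the order.
Count unordered pairs where one element is strictly below the other.
Examples: {v0,v8}, {v1,v2}, {v1,v9}, {v2,v6}, ...
Total comparable pairs: 7


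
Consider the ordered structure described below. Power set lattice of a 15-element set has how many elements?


Power set = 2^n.
2^15 = 32768


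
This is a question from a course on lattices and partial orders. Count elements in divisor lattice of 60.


Divisors of 60: [1, 2, 3, 4, 5, 6, 10, 12, 15, 20, 30, 60]
Count: 12


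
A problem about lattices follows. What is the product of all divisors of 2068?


Divisors of 2068: [1, 2, 4, 11, 22, 44, 47, 94, 188, 517, 1034, 2068]
Product = n^(d(n)/2) = 2068^(12/2)
Product = 78217369548630298624


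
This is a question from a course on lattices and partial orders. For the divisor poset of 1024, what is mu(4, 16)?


In a divisor lattice, mu(a,b) = mu(b/a) where mu is the classical Mobius function.
b/a = 16/4 = 4
Prime factorization of 4: primes [2]
4 is not squarefree, so mu(4) = 0


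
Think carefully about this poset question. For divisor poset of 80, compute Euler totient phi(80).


phi(n) = n * prod_{p|n} (1 - 1/p).
Prime divisors of 80: [2, 5]
phi(80) = 80 * (1 - 1/2) * (1 - 1/5)
phi(80) = 32


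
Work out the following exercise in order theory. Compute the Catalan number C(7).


C(n) = C(2n, n) / (n+1).
C(14, 7) = 3432
C(7) = 3432 / 8 = 429


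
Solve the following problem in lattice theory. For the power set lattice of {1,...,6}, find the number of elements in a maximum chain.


A chain is a totally ordered subset; we count the number of elements in a maximum chain.
Compute, for each element x, the size of the longest chain ending at x:
  {}: 1
  {1}: 2
  {2}: 2
  {3}: 2
  {4}: 2
  {5}: 2
  ...
A maximum chain: {} < {1} < {1,2} < {1,2,3} < {1,2,3,4} < {1,2,3,4,5} < {1,2,3,4,5,6}
Number of elements in the longest chain: 7


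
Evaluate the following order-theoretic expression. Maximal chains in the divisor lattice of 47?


A maximal chain goes from the minimum element to a maximal element via cover relations.
Counting all min-to-max paths in the cover graph.
Total maximal chains: 1


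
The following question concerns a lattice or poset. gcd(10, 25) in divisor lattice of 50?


Meet=gcd.
gcd(10,25)=5


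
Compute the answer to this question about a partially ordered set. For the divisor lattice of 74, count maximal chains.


A maximal chain goes from the minimum element to a maximal element via cover relations.
Counting all min-to-max paths in the cover graph.
Total maximal chains: 2


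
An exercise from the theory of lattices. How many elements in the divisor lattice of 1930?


Divisors of 1930: [1, 2, 5, 10, 193, 386, 965, 1930]
Count: 8


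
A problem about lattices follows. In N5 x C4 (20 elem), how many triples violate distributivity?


Distributive law: a ^ (b v c) = (a ^ b) v (a ^ c).
Check all 20^3 = 8000 ordered triples (a,b,c).
  e.g. a=(b,0), b=(a,0), c=(c,0): lhs=(b,0) != rhs=(a,0)
  e.g. a=(b,0), b=(a,0), c=(c,1): lhs=(b,0) != rhs=(a,0)
Total violating triples: 128


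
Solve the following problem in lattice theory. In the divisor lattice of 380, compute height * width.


Height = length of longest chain minus 1; width = size of largest antichain.
A maximum chain: 1 | 19 | 95 | 190 | 380  (height 4).
A maximum antichain: {4, 10, 38, 95}  (width 4).
Product = 4 * 4 = 16


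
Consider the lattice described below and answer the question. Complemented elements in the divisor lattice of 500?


An element a is complemented if some b has a meet b = bottom, a join b = top.
a is complemented iff gcd(a, n/a)=1, i.e. a is a unitary divisor of 500.
Complemented elements: 1, 4, 125, 500
Count: 4


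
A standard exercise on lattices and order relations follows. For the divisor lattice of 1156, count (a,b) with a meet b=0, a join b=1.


Complement pair (a,b): a meet b = bottom, a join b = top.
Here: gcd(a,b)=1 and lcm(a,b)=1156, i.e. a*b=1156 with a,b coprime.
Pairs found: (1,1156), (4,289), (289,4), (1156,1)
Total ordered pairs: 4


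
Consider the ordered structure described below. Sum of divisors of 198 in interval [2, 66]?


Interval [2,66] in divisors of 198: [2, 6, 22, 66]
Sum = 96


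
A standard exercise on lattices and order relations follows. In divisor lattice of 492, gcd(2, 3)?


Meet=gcd.
gcd(2,3)=1


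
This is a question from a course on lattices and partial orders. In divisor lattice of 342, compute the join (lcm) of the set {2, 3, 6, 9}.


In a divisor lattice, join = lcm (least common multiple).
Compute lcm iteratively: start with first element, then lcm(current, next).
Elements: [2, 3, 6, 9]
lcm(2,3) = 6
lcm(6,6) = 6
lcm(6,9) = 18
Final lcm = 18


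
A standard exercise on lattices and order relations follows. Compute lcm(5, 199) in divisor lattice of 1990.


In a divisor lattice, join = lcm (least common multiple).
gcd(5,199) = 1
lcm(5,199) = 5*199/gcd = 995/1 = 995


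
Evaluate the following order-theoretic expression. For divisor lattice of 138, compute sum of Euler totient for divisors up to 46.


Divisors of 138 up to 46: [1, 2, 3, 6, 23, 46]
phi values: [1, 1, 2, 2, 22, 22]
Sum = 50


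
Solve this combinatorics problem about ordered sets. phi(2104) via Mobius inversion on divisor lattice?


phi(n) = n * prod_{p|n} (1 - 1/p).
Prime divisors of 2104: [2, 263]
phi(2104) = 2104 * (1 - 1/2) * (1 - 1/263)
phi(2104) = 1048


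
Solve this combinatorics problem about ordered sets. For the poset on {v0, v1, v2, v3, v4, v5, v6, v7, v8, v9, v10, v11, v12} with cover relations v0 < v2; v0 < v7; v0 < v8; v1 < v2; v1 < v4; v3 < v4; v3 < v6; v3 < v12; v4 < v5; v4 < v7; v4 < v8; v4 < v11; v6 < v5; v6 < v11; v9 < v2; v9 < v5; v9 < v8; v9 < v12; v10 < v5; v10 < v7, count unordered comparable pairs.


A comparable pair {a,b} has a < b or b < a in the order.
Count unordered pairs where one element is strictly below the other.
Examples: {v0,v2}, {v0,v7}, {v0,v8}, {v1,v2}, ...
Total comparable pairs: 28


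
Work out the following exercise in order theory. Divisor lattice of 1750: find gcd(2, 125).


In a divisor lattice, meet = gcd (greatest common divisor).
By Euclidean algorithm or factoring: gcd(2,125) = 1


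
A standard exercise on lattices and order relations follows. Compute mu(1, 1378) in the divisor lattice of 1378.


In a divisor lattice, mu(a,b) = mu(b/a) where mu is the classical Mobius function.
b/a = 1378/1 = 1378
Prime factorization of 1378: primes [2, 13, 53]
1378 is squarefree with 3 prime factor(s), so mu(1378) = (-1)^3 = -1


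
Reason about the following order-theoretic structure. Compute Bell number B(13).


B(n) = number of set partitions of an n-element set.
B(n) satisfies the recurrence: B(n+1) = sum_k C(n,k)*B(k).
B(13) = 27644437


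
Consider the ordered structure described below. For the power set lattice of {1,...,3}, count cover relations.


A cover relation a -< b holds when a < b with no c strictly between.
Cover relations:
  {} -< {1}
  {} -< {2}
  {} -< {3}
  {1} -< {1,2}
  {1} -< {1,3}
  {2} -< {1,2}
  {2} -< {2,3}
  {3} -< {1,3}
  ...4 more
Total: 12
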